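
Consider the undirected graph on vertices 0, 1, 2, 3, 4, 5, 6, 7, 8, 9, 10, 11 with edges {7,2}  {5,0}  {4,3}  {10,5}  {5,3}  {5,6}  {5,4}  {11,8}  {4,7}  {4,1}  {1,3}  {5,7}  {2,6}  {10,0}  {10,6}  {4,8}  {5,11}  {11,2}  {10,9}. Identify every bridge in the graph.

10-9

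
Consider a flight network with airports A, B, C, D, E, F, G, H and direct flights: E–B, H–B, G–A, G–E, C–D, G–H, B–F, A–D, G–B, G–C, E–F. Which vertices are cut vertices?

Removing G increases the component count from 1 to 2, so G is a cut vertex.
By contrast removing E leaves 1 component; it is not a cut vertex. No other vertex is a cut vertex either.

G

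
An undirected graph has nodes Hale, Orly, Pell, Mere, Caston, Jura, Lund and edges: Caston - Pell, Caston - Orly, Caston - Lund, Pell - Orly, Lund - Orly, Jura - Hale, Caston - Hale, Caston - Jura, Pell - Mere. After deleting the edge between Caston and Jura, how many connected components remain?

Caston and Jura are still connected via Caston-Hale-Jura, so the component count stays at 1.

1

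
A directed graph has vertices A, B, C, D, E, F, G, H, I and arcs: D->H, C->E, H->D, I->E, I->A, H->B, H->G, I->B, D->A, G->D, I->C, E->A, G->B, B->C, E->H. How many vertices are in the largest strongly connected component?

6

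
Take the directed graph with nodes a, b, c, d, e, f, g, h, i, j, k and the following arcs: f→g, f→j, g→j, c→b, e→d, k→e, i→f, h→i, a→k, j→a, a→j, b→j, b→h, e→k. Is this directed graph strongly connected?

No

There is no directed path from h to c, so the graph is not strongly connected.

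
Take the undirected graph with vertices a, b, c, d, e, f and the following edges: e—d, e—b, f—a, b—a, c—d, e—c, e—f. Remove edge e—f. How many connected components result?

1

e and f are still connected via e-b-a-f, so the component count stays at 1.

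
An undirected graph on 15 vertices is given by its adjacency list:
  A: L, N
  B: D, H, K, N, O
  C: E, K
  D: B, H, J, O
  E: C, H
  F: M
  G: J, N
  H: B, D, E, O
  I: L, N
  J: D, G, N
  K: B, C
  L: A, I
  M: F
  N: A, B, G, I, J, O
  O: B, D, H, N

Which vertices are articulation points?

N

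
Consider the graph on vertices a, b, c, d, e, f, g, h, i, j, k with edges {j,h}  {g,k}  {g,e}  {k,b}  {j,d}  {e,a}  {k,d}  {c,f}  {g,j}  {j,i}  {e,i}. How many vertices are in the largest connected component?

9

Starting from c we can reach c, f. That is one component of size 2.
Starting from a we can reach a, b, d, e, g, h, i, j, k. That is one component of size 9.
The largest has 9 vertices.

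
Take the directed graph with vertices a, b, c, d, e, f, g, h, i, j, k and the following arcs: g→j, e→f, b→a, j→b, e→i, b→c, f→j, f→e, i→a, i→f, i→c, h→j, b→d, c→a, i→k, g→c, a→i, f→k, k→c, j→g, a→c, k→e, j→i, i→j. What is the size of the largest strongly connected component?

9

{a, b, c, e, f, g, i, j, k} are all mutually reachable — one SCC of size 9.
{d} is an SCC by itself.
{h} is an SCC by itself.
The largest has 9 vertices.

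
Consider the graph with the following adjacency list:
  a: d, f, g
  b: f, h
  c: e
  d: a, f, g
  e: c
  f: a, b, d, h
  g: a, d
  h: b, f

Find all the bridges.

c-e

The edges on the cycle f-b-h-f are not bridges since each lies on that cycle.
But removing e-c disconnects e from c — this is a bridge.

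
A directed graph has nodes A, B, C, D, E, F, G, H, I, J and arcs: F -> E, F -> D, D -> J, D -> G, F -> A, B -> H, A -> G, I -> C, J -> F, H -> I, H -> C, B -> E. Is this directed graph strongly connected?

There is no directed path from E to F, so the graph is not strongly connected.

No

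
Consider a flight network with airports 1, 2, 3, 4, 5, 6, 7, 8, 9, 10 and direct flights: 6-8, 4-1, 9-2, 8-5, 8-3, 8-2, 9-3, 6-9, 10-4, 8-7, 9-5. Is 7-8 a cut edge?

Yes

Removing 7-8 leaves no path between 7 and 8: the component count goes from 2 to 3. So it is a bridge.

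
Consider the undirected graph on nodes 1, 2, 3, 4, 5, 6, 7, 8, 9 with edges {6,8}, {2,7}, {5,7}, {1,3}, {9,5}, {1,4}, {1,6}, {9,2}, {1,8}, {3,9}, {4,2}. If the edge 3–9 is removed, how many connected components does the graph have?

1

3 and 9 are still connected via 3-1-4-2-9, so the component count stays at 1.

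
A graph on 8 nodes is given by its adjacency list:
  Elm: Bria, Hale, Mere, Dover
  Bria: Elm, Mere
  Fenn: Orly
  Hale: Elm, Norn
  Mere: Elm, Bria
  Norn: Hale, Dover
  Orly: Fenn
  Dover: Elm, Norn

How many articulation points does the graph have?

Removing Elm increases the component count from 2 to 3, so Elm is a cut vertex.
By contrast removing Dover leaves 2 components; it is not a cut vertex. No other vertex is a cut vertex either.

1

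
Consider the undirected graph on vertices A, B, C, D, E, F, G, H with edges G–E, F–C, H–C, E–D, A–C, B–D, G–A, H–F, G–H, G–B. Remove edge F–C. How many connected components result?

F and C are still connected via F-H-C, so the component count stays at 1.

1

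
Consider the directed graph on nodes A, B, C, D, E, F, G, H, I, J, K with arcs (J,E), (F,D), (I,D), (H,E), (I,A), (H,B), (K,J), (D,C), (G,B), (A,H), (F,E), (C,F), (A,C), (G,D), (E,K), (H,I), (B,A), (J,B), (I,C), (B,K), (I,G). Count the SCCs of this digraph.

{A, B, C, D, E, F, G, H, I, J, K} are all mutually reachable — one SCC of size 11.
That gives 1 strongly connected component.

1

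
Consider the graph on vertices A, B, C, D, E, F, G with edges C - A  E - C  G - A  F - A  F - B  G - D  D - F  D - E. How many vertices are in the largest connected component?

Starting from A we can reach A, B, C, D, E, F, G. That is one component of size 7.
The largest has 7 vertices.

7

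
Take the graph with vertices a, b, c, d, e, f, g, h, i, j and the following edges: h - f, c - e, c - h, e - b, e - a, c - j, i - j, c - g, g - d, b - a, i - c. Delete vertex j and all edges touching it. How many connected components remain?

With j gone, the remaining components are: {a, b, c, d, e, f, g, h, i}.
That is 1 component.

1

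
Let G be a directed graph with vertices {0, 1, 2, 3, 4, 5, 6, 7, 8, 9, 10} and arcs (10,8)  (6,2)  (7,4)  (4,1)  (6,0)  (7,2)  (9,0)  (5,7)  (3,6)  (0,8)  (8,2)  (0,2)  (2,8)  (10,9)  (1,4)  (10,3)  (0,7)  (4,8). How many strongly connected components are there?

{2, 8} are all mutually reachable — one SCC of size 2.
{1, 4} are all mutually reachable — one SCC of size 2.
{6} is an SCC by itself.
{3} is an SCC by itself.
{9} is an SCC by itself.
(and 4 more singleton SCCs)
That gives 9 strongly connected components.

9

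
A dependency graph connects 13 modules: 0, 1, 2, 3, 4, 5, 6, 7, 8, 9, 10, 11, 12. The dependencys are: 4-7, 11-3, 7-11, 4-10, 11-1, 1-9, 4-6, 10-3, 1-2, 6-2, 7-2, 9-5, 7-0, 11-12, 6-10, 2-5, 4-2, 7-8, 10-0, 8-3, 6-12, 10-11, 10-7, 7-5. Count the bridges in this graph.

0

The edges on the cycle 4-6-10-0-7-4 are not bridges since each lies on that cycle.
Every edge lies on some cycle, so there are no bridges.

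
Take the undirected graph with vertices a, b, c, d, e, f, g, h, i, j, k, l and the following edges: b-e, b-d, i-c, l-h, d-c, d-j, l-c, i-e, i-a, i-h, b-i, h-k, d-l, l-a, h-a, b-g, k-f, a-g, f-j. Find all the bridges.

none

The edges on the cycle b-i-c-l-d-b are not bridges since each lies on that cycle.
Every edge lies on some cycle, so there are no bridges.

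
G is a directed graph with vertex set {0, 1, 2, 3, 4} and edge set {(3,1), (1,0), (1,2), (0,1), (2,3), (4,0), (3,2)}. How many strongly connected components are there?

2

{0, 1, 2, 3} are all mutually reachable — one SCC of size 4.
{4} is an SCC by itself.
That gives 2 strongly connected components.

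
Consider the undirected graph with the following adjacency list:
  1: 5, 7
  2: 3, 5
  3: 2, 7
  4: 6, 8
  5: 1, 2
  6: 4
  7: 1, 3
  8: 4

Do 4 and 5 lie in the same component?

The component containing 4 is {4, 6, 8}, and 5 is not in it.

No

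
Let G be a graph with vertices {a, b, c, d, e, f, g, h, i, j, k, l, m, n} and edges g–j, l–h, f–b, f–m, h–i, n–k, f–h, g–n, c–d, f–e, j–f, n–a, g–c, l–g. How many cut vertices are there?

Removing c increases the component count from 1 to 2, so c is a cut vertex.
Removing f increases the component count from 1 to 4, so f is a cut vertex.
Removing g increases the component count from 1 to 3, so g is a cut vertex.
Likewise h, n are cut vertices.
By contrast removing k leaves 1 component; it is not a cut vertex. No other vertex is a cut vertex either.

5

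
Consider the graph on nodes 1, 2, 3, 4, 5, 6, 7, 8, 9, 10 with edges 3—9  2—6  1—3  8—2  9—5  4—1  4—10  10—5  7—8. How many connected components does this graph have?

2

Starting from 2 we can reach 2, 6, 7, 8. That is one component of size 4.
Starting from 1 we can reach 1, 3, 4, 5, 9, 10. That is one component of size 6.
Total: 2 components.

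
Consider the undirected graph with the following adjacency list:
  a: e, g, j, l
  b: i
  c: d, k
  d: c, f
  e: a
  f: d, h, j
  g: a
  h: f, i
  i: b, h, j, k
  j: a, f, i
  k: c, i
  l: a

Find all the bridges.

The edges on the cycle i-j-f-h-i are not bridges since each lies on that cycle.
But removing j-a disconnects j from a; removing i-b disconnects i from b; removing l-a disconnects l from a; removing e-a disconnects e from a — these are bridges.
In total 5 edges are bridges.

a-e, a-g, a-j, a-l, b-i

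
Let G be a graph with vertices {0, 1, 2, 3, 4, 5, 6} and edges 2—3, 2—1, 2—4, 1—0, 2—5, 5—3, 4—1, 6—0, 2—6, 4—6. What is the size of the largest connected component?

Starting from 0 we can reach 0, 1, 2, 3, 4, 5, 6. That is one component of size 7.
The largest has 7 vertices.

7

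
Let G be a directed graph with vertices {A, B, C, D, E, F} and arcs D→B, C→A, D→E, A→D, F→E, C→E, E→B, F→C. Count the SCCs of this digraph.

{B} is an SCC by itself.
{E} is an SCC by itself.
{D} is an SCC by itself.
{F} is an SCC by itself.
{C} is an SCC by itself.
(and 1 more singleton SCC)
That gives 6 strongly connected components.

6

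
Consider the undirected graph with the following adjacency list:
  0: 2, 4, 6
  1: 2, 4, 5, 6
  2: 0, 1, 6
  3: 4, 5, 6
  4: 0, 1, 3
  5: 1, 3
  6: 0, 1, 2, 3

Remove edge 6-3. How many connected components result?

1

6 and 3 are still connected via 6-1-4-3, so the component count stays at 1.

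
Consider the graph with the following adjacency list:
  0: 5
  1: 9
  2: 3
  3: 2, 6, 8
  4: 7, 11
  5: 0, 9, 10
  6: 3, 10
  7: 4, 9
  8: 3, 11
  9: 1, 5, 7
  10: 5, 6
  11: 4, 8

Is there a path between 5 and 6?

Yes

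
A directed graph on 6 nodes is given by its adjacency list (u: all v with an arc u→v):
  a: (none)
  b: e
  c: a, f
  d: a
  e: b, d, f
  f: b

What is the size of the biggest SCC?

3

{b, e, f} are all mutually reachable — one SCC of size 3.
{c} is an SCC by itself.
{a} is an SCC by itself.
{d} is an SCC by itself.
The largest has 3 vertices.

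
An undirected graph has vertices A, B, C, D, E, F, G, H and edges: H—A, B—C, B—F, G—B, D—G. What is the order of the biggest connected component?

E is isolated — a component by itself.
Starting from A we can reach A, H. That is one component of size 2.
Starting from B we can reach B, C, D, F, G. That is one component of size 5.
The largest has 5 vertices.

5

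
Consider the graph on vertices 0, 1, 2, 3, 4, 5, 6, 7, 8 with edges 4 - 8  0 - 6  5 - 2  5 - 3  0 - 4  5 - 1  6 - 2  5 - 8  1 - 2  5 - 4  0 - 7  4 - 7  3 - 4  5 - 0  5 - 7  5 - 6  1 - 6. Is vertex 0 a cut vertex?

Deleting 0 leaves 1 component (was 1) (its neighbors 4, 5, 6, 7 remain connected to each other), so 0 is not a cut vertex.

No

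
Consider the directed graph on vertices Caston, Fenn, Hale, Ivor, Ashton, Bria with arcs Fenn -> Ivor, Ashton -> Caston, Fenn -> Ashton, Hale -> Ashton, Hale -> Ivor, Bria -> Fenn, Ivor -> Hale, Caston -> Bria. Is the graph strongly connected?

From Fenn we can reach every vertex (Bria, Fenn, Hale, Ivor, Ashton, Caston), and every vertex can reach Fenn (Bria, Fenn, Hale, Ivor, Ashton, Caston). So the whole graph is one strongly connected component.

Yes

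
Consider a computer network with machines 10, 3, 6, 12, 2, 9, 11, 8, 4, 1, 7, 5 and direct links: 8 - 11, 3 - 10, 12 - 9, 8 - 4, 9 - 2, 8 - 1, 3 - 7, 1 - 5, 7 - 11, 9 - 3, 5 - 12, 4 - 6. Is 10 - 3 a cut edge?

Yes

Removing 10 - 3 leaves no path between 10 and 3: the component count goes from 1 to 2. So it is a bridge.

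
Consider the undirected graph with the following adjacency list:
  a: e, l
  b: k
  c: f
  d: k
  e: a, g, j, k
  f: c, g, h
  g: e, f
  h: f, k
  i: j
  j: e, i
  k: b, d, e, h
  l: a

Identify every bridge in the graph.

a-e, a-l, b-k, c-f, d-k, e-j, i-j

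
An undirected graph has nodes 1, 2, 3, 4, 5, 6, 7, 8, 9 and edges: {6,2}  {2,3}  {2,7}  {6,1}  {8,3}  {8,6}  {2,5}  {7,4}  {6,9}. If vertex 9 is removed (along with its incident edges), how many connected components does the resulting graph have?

1

With 9 gone, the remaining components are: {1, 2, 3, 4, 5, 6, 7, 8}.
That is 1 component.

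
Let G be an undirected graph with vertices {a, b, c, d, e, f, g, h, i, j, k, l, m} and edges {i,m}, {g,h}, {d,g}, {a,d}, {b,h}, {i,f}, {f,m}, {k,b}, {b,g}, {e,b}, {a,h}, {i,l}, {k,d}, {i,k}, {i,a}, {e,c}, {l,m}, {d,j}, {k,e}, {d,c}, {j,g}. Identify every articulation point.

i

Removing i increases the component count from 1 to 2, so i is a cut vertex.
By contrast removing a leaves 1 component; it is not a cut vertex. No other vertex is a cut vertex either.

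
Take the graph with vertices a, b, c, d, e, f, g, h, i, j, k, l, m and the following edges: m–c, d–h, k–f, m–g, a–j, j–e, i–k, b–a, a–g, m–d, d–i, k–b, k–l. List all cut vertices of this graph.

Removing a increases the component count from 1 to 2, so a is a cut vertex.
Removing d increases the component count from 1 to 2, so d is a cut vertex.
Removing j increases the component count from 1 to 2, so j is a cut vertex.
Likewise k, m are cut vertices.
By contrast removing f leaves 1 component; it is not a cut vertex. No other vertex is a cut vertex either.

a, d, j, k, m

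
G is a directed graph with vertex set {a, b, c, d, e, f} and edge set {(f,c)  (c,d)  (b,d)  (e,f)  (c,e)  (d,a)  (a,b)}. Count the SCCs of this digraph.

2

{a, b, d} are all mutually reachable — one SCC of size 3.
{c, e, f} are all mutually reachable — one SCC of size 3.
That gives 2 strongly connected components.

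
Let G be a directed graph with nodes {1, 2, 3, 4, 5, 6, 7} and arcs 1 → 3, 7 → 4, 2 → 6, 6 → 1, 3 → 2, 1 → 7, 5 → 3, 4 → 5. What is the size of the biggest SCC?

7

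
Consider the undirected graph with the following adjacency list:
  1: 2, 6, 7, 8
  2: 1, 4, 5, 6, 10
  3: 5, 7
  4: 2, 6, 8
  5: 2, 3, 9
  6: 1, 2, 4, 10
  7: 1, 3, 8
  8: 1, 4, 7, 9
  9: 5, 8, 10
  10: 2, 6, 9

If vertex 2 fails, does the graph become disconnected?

Deleting 2 leaves 1 component (was 1) (its neighbors 1, 4, 5, 6, 10 remain connected to each other), so 2 is not a cut vertex.

No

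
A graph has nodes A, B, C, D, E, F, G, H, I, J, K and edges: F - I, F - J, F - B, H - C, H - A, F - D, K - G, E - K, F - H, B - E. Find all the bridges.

A-H, B-E, B-F, C-H, D-F, E-K, F-H, F-I, F-J, G-K

removing A - H disconnects A from H; removing F - B disconnects F from B; removing H - C disconnects H from C; removing F - J disconnects F from J — these are bridges.
In total 10 edges are bridges.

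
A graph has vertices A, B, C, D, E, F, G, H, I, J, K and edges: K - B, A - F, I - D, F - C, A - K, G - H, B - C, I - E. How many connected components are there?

J is isolated — a component by itself.
Starting from G we can reach G, H. That is one component of size 2.
Starting from D we can reach D, E, I. That is one component of size 3.
Starting from A we can reach A, B, C, F, K. That is one component of size 5.
Total: 4 components.

4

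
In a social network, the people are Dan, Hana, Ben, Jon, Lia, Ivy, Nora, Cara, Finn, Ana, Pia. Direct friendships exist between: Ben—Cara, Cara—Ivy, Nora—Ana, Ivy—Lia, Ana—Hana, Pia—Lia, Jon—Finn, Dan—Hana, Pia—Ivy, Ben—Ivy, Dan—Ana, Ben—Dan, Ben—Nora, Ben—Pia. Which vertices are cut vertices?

Removing Ben increases the component count from 2 to 3, so Ben is a cut vertex.
By contrast removing Finn leaves 2 components; it is not a cut vertex. No other vertex is a cut vertex either.

Ben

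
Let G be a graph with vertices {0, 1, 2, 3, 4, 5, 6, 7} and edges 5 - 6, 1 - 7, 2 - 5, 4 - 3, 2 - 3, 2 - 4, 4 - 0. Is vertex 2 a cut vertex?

Deleting 2 raises the number of components from 2 to 3, so 2 is a cut vertex.

Yes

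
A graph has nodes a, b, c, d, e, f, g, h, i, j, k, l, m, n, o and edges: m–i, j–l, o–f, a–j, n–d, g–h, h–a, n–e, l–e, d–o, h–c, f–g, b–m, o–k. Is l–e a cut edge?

No

After removing l–e, the path l-j-a-h-g-f-o-d-n-e still connects them, so the edge is not a bridge.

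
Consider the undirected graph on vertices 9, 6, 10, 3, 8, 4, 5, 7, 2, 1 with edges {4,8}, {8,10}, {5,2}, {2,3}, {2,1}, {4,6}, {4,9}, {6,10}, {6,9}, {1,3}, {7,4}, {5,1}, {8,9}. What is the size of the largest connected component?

Starting from 1 we can reach 1, 2, 3, 5. That is one component of size 4.
Starting from 4 we can reach 4, 6, 7, 8, 9, 10. That is one component of size 6.
The largest has 6 vertices.

6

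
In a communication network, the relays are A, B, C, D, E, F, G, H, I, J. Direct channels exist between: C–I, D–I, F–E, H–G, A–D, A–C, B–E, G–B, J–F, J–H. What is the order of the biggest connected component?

Starting from A we can reach A, C, D, I. That is one component of size 4.
Starting from B we can reach B, E, F, G, H, J. That is one component of size 6.
The largest has 6 vertices.

6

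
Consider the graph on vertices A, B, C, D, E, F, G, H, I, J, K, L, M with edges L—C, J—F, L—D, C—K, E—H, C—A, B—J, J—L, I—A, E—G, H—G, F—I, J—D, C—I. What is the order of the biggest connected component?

M is isolated — a component by itself.
Starting from E we can reach E, G, H. That is one component of size 3.
Starting from A we can reach A, B, C, D, F, I, J, K, L. That is one component of size 9.
The largest has 9 vertices.

9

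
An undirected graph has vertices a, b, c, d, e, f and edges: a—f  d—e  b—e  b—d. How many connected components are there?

3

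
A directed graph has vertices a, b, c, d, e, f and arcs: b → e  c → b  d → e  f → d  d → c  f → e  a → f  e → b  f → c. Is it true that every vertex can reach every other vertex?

There is no directed path from d to f, so the graph is not strongly connected.

No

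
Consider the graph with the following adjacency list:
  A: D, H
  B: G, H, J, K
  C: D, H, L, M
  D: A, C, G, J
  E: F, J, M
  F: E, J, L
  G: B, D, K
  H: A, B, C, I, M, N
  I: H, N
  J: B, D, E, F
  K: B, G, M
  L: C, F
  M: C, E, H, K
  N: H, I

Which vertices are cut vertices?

H

Removing H increases the component count from 1 to 2, so H is a cut vertex.
By contrast removing C leaves 1 component; it is not a cut vertex. No other vertex is a cut vertex either.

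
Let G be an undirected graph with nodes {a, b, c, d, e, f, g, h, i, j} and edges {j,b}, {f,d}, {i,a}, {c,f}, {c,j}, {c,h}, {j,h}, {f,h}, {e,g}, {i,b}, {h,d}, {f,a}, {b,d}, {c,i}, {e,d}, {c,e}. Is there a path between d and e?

From d we can reach a, b, c, d, e, f, g, h, i, j, which includes e.

Yes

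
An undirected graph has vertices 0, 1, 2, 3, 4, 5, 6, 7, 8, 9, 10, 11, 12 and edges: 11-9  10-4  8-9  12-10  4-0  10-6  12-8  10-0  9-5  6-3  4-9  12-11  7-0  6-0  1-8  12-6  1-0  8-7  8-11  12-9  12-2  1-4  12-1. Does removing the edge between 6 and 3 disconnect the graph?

Yes

Removing 6-3 leaves no path between 6 and 3: the component count goes from 1 to 2. So it is a bridge.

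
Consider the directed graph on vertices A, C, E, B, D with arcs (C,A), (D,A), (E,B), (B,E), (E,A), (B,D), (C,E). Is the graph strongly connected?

No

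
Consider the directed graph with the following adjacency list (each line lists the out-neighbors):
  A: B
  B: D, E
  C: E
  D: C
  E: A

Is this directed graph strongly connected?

Yes

From D we can reach every vertex (A, B, C, D, E), and every vertex can reach D (A, B, C, D, E). So the whole graph is one strongly connected component.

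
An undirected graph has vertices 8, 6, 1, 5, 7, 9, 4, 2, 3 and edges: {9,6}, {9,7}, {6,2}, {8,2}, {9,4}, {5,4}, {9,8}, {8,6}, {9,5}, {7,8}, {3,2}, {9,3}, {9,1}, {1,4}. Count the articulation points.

1

Removing 9 increases the component count from 1 to 2, so 9 is a cut vertex.
By contrast removing 1 leaves 1 component; it is not a cut vertex. No other vertex is a cut vertex either.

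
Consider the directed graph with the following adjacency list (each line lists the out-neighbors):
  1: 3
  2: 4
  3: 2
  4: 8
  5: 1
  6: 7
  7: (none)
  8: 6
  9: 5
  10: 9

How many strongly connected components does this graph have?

10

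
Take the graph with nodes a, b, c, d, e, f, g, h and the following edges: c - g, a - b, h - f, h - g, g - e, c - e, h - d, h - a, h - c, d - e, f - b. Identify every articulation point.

h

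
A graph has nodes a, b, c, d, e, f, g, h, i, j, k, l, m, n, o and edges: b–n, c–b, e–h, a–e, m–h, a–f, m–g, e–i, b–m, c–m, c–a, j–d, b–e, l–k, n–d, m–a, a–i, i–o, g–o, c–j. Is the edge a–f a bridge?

Yes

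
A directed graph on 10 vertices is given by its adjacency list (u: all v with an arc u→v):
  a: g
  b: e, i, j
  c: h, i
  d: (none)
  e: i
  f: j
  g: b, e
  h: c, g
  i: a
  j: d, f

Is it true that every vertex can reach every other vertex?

There is no directed path from d to b, so the graph is not strongly connected.

No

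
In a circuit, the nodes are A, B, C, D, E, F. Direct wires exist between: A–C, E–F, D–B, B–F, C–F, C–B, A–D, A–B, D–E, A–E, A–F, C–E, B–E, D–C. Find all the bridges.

none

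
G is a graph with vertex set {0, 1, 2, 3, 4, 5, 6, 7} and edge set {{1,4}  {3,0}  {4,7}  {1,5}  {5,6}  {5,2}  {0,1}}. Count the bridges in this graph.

7

removing 5–1 disconnects 5 from 1; removing 4–7 disconnects 4 from 7; removing 0–1 disconnects 0 from 1; removing 5–6 disconnects 5 from 6 — these are bridges.
In total 7 edges are bridges.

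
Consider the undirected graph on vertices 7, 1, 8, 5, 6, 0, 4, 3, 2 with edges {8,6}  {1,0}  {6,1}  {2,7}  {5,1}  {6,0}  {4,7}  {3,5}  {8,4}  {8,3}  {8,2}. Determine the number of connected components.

Starting from 0 we can reach 0, 1, 2, 3, 4, 5, 6, 7, 8. That is one component of size 9.
Total: 1 component.

1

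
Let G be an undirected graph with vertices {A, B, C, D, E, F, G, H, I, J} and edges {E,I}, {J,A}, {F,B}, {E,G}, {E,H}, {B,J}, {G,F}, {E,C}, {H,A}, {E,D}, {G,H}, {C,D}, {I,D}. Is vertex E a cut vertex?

Deleting E raises the number of components from 1 to 2, so E is a cut vertex.

Yes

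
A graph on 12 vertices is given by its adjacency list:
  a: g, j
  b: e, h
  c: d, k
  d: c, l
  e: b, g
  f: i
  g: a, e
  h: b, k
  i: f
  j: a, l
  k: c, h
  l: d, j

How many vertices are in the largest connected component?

10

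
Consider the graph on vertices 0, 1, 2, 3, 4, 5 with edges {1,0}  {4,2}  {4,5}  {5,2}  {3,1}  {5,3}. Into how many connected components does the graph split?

1

Starting from 0 we can reach 0, 1, 2, 3, 4, 5. That is one component of size 6.
Total: 1 component.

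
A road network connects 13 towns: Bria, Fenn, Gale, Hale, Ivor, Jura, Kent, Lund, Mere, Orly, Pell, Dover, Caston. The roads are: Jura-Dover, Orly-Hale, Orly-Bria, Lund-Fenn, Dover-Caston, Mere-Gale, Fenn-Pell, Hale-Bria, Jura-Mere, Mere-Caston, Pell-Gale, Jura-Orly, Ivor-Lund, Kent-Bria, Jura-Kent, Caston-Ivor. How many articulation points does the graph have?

1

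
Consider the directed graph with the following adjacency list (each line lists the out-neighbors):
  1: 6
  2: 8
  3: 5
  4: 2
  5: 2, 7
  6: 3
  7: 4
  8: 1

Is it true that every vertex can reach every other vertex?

Yes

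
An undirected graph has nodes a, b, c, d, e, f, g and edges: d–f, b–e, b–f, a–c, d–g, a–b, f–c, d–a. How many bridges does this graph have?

2

The edges on the cycle d-a-b-f-d are not bridges since each lies on that cycle.
But removing g–d disconnects g from d; removing b–e disconnects b from e — these are bridges.
That makes 2 bridges.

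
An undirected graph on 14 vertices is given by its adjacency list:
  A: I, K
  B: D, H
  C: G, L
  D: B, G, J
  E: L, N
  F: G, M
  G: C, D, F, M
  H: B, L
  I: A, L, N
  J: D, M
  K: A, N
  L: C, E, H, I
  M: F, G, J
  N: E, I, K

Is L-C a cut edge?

After removing L-C, the path L-H-B-D-G-C still connects them, so the edge is not a bridge.

No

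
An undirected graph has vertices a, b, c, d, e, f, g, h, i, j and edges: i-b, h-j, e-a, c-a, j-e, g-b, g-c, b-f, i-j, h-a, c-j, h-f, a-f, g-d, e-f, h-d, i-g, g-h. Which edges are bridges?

none

The edges on the cycle h-j-e-a-h are not bridges since each lies on that cycle.
Every edge lies on some cycle, so there are no bridges.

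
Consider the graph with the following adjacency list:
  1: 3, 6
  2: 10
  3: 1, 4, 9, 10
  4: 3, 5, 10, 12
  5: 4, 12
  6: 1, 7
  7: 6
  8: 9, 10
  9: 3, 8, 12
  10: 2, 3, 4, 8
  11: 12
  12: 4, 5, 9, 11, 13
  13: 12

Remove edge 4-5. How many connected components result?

1

4 and 5 are still connected via 4-12-5, so the component count stays at 1.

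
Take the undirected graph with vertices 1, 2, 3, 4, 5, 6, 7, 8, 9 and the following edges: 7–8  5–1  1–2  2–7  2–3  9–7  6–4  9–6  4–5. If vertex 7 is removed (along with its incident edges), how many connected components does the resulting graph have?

2

With 7 gone, the remaining components are: {8}; {1, 2, 3, 4, 5, 6, 9}.
That is 2 components.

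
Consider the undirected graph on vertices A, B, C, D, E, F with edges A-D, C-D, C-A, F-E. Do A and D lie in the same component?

From A we can reach A, C, D, which includes D.

Yes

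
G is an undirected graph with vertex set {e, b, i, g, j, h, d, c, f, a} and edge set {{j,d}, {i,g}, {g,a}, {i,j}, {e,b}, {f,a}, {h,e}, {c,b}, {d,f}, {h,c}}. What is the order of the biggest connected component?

6

Starting from b we can reach b, c, e, h. That is one component of size 4.
Starting from a we can reach a, d, f, g, i, j. That is one component of size 6.
The largest has 6 vertices.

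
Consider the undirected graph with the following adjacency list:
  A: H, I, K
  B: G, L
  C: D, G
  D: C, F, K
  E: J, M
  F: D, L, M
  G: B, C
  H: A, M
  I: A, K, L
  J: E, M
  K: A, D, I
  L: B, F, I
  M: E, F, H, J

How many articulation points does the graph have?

1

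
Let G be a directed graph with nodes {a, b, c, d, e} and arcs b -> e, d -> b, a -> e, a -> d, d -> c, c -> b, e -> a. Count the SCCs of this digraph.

1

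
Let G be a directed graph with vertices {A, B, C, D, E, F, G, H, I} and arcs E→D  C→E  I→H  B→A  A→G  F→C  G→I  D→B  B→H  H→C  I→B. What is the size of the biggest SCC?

8

{A, B, C, D, E, G, H, I} are all mutually reachable — one SCC of size 8.
{F} is an SCC by itself.
The largest has 8 vertices.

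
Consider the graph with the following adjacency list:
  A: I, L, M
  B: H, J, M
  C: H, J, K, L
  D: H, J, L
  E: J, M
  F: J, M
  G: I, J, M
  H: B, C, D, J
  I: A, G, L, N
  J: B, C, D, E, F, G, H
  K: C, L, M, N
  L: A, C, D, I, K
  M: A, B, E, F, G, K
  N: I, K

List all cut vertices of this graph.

none

Removing H, for instance, still leaves 1 component. No single vertex removal increases the component count — the graph has no articulation points.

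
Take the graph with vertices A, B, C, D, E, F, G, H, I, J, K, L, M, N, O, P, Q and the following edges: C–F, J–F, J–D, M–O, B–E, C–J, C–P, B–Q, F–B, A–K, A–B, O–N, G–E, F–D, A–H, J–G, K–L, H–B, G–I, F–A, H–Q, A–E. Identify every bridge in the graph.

The edges on the cycle C-J-G-E-A-F-C are not bridges since each lies on that cycle.
But removing I–G disconnects I from G; removing K–A disconnects K from A; removing N–O disconnects N from O; removing K–L disconnects K from L — these are bridges.
In total 6 edges are bridges.

A-K, C-P, G-I, K-L, M-O, N-O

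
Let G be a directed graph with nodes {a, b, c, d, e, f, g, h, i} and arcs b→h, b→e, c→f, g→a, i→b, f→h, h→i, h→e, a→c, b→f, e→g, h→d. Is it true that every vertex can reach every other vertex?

There is no directed path from d to i, so the graph is not strongly connected.

No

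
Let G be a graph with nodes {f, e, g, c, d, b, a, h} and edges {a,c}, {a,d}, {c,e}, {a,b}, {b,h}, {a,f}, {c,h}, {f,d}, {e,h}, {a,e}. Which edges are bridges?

The edges on the cycle a-f-d-a are not bridges since each lies on that cycle.
Every edge lies on some cycle, so there are no bridges.

none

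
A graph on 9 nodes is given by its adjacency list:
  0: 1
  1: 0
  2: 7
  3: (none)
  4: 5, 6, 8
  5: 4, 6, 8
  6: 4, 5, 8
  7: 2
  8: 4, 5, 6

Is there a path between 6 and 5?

From 6 we can reach 4, 5, 6, 8, which includes 5.

Yes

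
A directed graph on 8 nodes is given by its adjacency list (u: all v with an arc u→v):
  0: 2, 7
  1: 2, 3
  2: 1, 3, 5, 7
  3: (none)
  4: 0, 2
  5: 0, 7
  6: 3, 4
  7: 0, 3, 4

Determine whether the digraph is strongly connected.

There is no directed path from 3 to 6, so the graph is not strongly connected.

No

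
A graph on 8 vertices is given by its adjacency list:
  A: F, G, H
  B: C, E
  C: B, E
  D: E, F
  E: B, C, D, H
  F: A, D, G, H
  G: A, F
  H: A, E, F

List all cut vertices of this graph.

Removing E increases the component count from 1 to 2, so E is a cut vertex.
By contrast removing B leaves 1 component; it is not a cut vertex. No other vertex is a cut vertex either.

E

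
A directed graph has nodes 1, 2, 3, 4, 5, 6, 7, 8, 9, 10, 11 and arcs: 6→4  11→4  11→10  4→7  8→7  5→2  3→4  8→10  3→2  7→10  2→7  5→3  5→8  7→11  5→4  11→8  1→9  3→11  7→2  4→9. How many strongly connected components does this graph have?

{2, 4, 7, 8, 11} are all mutually reachable — one SCC of size 5.
{10} is an SCC by itself.
{3} is an SCC by itself.
{5} is an SCC by itself.
{1} is an SCC by itself.
(and 2 more singleton SCCs)
That gives 7 strongly connected components.

7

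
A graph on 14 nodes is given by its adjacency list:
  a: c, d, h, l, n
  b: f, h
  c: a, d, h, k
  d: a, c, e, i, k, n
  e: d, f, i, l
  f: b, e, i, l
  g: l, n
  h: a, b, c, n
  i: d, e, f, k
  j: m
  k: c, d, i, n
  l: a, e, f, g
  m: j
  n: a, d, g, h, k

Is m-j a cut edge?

Yes

Removing m-j leaves no path between m and j: the component count goes from 2 to 3. So it is a bridge.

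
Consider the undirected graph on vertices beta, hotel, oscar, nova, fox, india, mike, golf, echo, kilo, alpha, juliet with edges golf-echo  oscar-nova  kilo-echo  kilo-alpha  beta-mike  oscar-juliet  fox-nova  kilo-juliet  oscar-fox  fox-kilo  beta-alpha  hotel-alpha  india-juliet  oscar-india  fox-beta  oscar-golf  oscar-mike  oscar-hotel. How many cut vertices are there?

Removing hotel, for instance, still leaves 1 component. No single vertex removal increases the component count — the graph has no articulation points.

0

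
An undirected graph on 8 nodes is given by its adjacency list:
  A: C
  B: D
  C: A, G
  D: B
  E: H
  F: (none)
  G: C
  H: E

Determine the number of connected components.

F is isolated — a component by itself.
Starting from B we can reach B, D. That is one component of size 2.
Starting from E we can reach E, H. That is one component of size 2.
Starting from A we can reach A, C, G. That is one component of size 3.
Total: 4 components.

4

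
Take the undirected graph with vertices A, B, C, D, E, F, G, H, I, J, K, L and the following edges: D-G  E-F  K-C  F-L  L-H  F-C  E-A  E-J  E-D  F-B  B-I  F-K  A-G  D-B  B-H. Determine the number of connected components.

1

Starting from A we can reach A, B, C, D, E, F, G, H, I, J, K, L. That is one component of size 12.
Total: 1 component.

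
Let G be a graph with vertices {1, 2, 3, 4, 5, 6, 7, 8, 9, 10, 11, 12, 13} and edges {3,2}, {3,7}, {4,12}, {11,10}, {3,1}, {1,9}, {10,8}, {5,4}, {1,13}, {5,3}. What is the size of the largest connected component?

6 is isolated — a component by itself.
Starting from 8 we can reach 8, 10, 11. That is one component of size 3.
Starting from 1 we can reach 1, 2, 3, 4, 5, 7, 9, 12, 13. That is one component of size 9.
The largest has 9 vertices.

9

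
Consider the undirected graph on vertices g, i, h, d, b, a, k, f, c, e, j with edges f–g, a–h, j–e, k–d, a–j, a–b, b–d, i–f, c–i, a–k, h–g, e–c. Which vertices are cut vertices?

Removing a increases the component count from 1 to 2, so a is a cut vertex.
By contrast removing h leaves 1 component; it is not a cut vertex. No other vertex is a cut vertex either.

a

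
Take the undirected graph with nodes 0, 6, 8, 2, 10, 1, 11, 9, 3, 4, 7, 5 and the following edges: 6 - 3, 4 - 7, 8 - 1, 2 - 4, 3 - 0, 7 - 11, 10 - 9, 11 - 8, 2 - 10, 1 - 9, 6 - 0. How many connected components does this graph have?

5 is isolated — a component by itself.
Starting from 0 we can reach 0, 3, 6. That is one component of size 3.
Starting from 1 we can reach 1, 2, 4, 7, 8, 9, 10, 11. That is one component of size 8.
Total: 3 components.

3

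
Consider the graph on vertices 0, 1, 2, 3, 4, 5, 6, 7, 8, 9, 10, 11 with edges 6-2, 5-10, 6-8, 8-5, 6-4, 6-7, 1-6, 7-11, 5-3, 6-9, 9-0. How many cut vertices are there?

Removing 5 increases the component count from 1 to 3, so 5 is a cut vertex.
Removing 6 increases the component count from 1 to 6, so 6 is a cut vertex.
Removing 7 increases the component count from 1 to 2, so 7 is a cut vertex.
Likewise 8, 9 are cut vertices.
By contrast removing 1 leaves 1 component; it is not a cut vertex. No other vertex is a cut vertex either.

5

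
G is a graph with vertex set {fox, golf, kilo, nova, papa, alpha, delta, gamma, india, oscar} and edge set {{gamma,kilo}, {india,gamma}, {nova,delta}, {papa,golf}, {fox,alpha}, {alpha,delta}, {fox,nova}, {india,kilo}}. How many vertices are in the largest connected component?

4

oscar is isolated — a component by itself.
Starting from golf we can reach golf, papa. That is one component of size 2.
Starting from kilo we can reach kilo, gamma, india. That is one component of size 3.
Starting from fox we can reach fox, nova, alpha, delta. That is one component of size 4.
The largest has 4 vertices.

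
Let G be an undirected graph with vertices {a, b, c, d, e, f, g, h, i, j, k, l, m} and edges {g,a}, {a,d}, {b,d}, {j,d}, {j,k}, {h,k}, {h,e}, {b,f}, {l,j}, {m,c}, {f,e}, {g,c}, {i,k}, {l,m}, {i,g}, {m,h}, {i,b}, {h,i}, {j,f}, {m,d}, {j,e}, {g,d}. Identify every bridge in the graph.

The edges on the cycle l-j-e-h-m-l are not bridges since each lies on that cycle.
Every edge lies on some cycle, so there are no bridges.

none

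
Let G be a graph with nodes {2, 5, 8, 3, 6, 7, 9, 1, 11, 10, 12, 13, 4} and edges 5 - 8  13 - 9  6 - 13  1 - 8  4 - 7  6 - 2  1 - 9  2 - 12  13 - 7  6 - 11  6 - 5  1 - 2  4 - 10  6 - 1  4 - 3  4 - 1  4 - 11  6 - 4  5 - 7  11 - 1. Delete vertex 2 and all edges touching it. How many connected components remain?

2

With 2 gone, the remaining components are: {12}; {1, 3, 4, 5, 6, 7, 8, 9, 10, 11, 13}.
That is 2 components.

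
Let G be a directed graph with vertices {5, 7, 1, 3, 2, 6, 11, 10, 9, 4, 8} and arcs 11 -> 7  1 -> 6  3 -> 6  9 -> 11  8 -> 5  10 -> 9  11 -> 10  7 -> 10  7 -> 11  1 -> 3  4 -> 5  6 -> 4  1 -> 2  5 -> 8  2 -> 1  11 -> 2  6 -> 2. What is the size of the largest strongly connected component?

4

{7, 9, 10, 11} are all mutually reachable — one SCC of size 4.
{1, 2, 3, 6} are all mutually reachable — one SCC of size 4.
{5, 8} are all mutually reachable — one SCC of size 2.
{4} is an SCC by itself.
The largest has 4 vertices.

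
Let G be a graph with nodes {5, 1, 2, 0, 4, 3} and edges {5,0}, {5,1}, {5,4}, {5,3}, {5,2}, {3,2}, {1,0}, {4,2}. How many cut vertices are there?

Removing 5 increases the component count from 1 to 2, so 5 is a cut vertex.
By contrast removing 2 leaves 1 component; it is not a cut vertex. No other vertex is a cut vertex either.

1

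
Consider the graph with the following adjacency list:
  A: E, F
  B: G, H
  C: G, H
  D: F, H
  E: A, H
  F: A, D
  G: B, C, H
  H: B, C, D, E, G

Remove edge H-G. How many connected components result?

1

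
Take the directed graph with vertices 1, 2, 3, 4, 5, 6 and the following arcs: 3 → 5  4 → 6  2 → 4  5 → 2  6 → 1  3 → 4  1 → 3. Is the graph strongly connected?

From 3 we can reach every vertex (1, 2, 3, 4, 5, 6), and every vertex can reach 3 (1, 2, 3, 4, 5, 6). So the whole graph is one strongly connected component.

Yes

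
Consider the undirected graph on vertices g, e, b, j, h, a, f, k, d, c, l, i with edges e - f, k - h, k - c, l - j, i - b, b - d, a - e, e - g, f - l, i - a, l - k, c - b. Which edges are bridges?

b-d, e-g, h-k, j-l

The edges on the cycle i-a-e-f-l-k-c-b-i are not bridges since each lies on that cycle.
But removing j - l disconnects j from l; removing d - b disconnects d from b; removing h - k disconnects h from k; removing e - g disconnects e from g — these are bridges.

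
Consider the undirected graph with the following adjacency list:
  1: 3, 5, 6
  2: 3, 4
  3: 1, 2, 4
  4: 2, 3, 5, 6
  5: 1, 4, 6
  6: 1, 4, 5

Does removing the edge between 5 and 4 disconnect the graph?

After removing 5-4, the path 5-6-4 still connects them, so the edge is not a bridge.

No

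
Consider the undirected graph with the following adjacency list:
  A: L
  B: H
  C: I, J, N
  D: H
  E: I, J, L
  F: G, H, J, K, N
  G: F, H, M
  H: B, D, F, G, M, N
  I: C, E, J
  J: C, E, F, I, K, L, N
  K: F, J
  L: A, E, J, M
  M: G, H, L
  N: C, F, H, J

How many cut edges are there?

The edges on the cycle J-F-H-M-L-J are not bridges since each lies on that cycle.
But removing H-D disconnects H from D; removing A-L disconnects A from L; removing B-H disconnects B from H — these are bridges.
That makes 3 bridges.

3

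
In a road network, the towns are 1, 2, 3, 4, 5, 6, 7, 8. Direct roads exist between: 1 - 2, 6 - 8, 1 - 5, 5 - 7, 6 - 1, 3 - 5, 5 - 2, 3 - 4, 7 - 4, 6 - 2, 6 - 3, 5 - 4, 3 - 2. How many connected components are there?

1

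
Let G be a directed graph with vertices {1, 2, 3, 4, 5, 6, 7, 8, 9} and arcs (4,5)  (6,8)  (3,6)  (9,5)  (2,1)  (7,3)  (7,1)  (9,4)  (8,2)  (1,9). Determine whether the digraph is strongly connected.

There is no directed path from 1 to 2, so the graph is not strongly connected.

No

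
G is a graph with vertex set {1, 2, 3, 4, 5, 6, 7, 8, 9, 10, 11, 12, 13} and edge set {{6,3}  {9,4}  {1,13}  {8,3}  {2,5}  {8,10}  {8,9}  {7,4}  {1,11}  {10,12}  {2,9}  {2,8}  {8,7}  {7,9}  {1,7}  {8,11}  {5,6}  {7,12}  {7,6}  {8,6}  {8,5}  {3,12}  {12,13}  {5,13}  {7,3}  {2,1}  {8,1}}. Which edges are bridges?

The edges on the cycle 8-5-13-1-8 are not bridges since each lies on that cycle.
Every edge lies on some cycle, so there are no bridges.

none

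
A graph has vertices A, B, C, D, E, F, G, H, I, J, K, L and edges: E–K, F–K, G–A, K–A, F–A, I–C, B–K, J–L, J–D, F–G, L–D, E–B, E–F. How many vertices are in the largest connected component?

6

H is isolated — a component by itself.
Starting from C we can reach C, I. That is one component of size 2.
Starting from D we can reach D, J, L. That is one component of size 3.
Starting from A we can reach A, B, E, F, G, K. That is one component of size 6.
The largest has 6 vertices.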